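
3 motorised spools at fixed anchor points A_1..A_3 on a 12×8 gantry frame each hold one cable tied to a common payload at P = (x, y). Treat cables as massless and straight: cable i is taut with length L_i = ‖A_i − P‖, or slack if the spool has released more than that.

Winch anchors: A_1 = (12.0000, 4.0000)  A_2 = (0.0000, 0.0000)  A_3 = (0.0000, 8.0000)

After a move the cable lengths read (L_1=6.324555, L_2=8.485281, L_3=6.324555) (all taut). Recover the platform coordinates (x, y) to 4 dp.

(6.0000, 6.0000)

expand ‖A_i−P‖²=L_i² and subtract eq 1 (q_i ≔ ‖A_i‖²−L_i²)
q_1 = 144.0000+16.0000−40.0000 = 120.0000
eq1−eq2 → [24.0000  8.0000]·P = 192.0000
eq1−eq3 → [24.0000  -8.0000]·P = 96.0000
2×2 solve → P = (6.0000, 6.0000)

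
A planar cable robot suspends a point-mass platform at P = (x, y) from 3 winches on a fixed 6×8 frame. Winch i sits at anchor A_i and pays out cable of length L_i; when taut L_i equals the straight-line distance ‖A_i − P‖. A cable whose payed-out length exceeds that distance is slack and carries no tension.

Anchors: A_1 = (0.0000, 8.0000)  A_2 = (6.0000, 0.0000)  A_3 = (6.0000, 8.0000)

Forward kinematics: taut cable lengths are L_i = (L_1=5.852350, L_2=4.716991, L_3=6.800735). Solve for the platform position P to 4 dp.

expand ‖A_i−P‖²=L_i² and subtract eq 1 (k_i ≔ ‖A_i‖²−L_i²)
k_1 = 0.0000+64.0000−34.2500 = 29.7500
eq1−eq2 → [-12.0000  16.0000]·P = 16.0000
eq1−eq3 → [-12.0000  0.0000]·P = -24.0000
2×2 solve → P = (2.0000, 2.5000)

(2.0000, 2.5000)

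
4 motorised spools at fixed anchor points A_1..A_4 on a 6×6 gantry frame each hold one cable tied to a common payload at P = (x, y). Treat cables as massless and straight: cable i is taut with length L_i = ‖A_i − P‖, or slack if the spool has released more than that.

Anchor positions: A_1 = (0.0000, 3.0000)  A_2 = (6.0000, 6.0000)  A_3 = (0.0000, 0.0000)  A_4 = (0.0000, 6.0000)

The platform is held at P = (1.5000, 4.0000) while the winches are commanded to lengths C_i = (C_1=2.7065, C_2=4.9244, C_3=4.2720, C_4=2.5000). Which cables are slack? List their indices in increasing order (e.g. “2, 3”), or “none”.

1

i=1: geometric 1.8028 vs commanded 2.7065 ⇒ slack
i=2: geometric 4.9244 vs commanded 4.9244 ⇒ taut
i=3: geometric 4.2720 vs commanded 4.2720 ⇒ taut
i=4: geometric 2.5000 vs commanded 2.5000 ⇒ taut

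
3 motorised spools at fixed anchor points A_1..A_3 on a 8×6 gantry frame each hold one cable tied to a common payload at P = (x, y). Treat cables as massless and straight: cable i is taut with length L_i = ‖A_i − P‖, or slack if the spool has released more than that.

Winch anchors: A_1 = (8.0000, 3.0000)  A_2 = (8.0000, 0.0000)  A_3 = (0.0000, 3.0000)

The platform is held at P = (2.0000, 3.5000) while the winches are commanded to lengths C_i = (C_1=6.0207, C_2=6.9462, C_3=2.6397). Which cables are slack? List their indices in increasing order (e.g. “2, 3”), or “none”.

cable 1: √((6.0000)²+(-0.5000)²)=6.0208, C_1=6.0207: taut
cable 2: √((6.0000)²+(-3.5000)²)=6.9462, C_2=6.9462: taut
cable 3: √((-2.0000)²+(-0.5000)²)=2.0616, C_3=2.6397: slack

3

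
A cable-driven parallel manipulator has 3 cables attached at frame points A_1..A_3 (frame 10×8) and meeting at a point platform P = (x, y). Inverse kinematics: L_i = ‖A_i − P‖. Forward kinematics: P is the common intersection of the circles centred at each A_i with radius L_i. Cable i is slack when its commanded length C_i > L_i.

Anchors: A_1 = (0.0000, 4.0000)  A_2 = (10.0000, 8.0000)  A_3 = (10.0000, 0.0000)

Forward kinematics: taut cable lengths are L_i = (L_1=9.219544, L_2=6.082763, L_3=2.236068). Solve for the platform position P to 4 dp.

each cable: (A_i−P)·(A_i−P) = L_i²; let k_i = ‖A_i‖²−L_i²
k_1 = 0.0000+16.0000−85.0000 = -69.0000
row 1: -20.0000x − 8.0000y = -196.0000  (k_2=127.0000)
row 2: -20.0000x + 8.0000y = -164.0000  (k_3=95.0000)
Cramer on rows 1–2 → x = 9.0000, y = 2.0000

(9.0000, 2.0000)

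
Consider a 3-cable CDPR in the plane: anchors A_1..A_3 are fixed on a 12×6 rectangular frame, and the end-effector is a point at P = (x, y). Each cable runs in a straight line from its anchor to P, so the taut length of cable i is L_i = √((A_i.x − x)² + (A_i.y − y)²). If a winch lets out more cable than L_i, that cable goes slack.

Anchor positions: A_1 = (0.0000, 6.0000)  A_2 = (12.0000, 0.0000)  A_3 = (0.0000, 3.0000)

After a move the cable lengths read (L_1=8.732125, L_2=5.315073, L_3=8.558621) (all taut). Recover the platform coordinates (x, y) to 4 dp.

circle eqns → linear via eq_j − eq_1; set c_j = A_j·A_j − L_j²
c_1 = 0.0000+36.0000−76.2500 = -40.2500
-24.0000·x + 12.0000·y = c_1−c_2 = -156.0000
0.0000·x + 6.0000·y = c_1−c_3 = 24.0000
solve first two rows → x=8.5000, y=4.0000

(8.5000, 4.0000)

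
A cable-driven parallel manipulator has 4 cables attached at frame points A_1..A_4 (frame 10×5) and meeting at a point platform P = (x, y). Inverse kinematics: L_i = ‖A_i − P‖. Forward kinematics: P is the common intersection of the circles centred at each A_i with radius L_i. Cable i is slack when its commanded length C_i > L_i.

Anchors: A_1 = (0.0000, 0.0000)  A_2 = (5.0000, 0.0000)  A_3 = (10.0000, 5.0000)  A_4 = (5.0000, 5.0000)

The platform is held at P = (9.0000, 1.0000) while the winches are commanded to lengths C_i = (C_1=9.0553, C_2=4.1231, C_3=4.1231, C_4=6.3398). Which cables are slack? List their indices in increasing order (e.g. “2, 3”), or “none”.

i=1: geometric 9.0554 vs commanded 9.0553 ⇒ taut
i=2: geometric 4.1231 vs commanded 4.1231 ⇒ taut
i=3: geometric 4.1231 vs commanded 4.1231 ⇒ taut
i=4: geometric 5.6569 vs commanded 6.3398 ⇒ slack

4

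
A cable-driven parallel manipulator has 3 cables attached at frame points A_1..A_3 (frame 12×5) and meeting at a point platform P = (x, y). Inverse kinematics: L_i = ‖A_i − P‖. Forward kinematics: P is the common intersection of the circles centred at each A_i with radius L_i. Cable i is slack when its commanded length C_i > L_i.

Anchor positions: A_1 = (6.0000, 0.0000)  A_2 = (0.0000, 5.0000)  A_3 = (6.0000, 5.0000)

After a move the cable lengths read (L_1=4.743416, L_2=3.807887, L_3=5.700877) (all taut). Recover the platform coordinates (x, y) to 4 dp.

(1.5000, 1.5000)

expand ‖A_i−P‖²=L_i² and subtract eq 1 (q_i ≔ ‖A_i‖²−L_i²)
q_1 = 36.0000+0.0000−22.5000 = 13.5000
eq1−eq2 → [12.0000  -10.0000]·P = 3.0000
eq1−eq3 → [0.0000  -10.0000]·P = -15.0000
2×2 solve → P = (1.5000, 1.5000)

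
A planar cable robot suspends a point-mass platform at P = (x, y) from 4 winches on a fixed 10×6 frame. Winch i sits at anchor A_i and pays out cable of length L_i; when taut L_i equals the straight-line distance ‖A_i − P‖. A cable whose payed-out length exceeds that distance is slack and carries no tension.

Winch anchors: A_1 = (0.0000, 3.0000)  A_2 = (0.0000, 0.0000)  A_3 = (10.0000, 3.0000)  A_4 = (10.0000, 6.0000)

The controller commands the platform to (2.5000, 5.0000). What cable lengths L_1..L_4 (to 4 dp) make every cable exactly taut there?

cable 1: Δx=-2.5000, Δy=-2.0000; L_1 = √(Δx²+Δy²) = 3.2016
cable 2: Δx=-2.5000, Δy=-5.0000; L_2 = √(Δx²+Δy²) = 5.5902
cable 3: Δx=7.5000, Δy=-2.0000; L_3 = √(Δx²+Δy²) = 7.7621
cable 4: Δx=7.5000, Δy=1.0000; L_4 = √(Δx²+Δy²) = 7.5664

(3.2016, 5.5902, 7.7621, 7.5664)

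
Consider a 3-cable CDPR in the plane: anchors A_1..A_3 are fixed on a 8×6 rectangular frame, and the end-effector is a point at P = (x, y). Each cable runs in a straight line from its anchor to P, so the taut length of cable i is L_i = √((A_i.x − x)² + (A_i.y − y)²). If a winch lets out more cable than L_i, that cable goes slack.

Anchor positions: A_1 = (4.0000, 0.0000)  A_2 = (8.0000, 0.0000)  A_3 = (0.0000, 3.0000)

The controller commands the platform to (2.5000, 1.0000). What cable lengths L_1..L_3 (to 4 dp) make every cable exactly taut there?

(1.8028, 5.5902, 3.2016)

L_1: Δ = A_1−P = (1.5000, -1.0000) → ‖Δ‖ = √3.2500 = 1.8028
L_2: Δ = A_2−P = (5.5000, -1.0000) → ‖Δ‖ = √31.2500 = 5.5902
L_3: Δ = A_3−P = (-2.5000, 2.0000) → ‖Δ‖ = √10.2500 = 3.2016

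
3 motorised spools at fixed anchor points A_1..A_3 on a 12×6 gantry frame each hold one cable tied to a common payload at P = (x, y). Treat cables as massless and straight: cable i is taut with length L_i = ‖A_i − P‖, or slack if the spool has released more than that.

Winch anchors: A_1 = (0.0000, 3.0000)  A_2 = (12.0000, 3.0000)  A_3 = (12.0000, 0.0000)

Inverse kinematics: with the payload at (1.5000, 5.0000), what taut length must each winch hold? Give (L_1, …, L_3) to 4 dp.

(2.5000, 10.6888, 11.6297)

L_1: Δ = A_1−P = (-1.5000, -2.0000) → ‖Δ‖ = √6.2500 = 2.5000
L_2: Δ = A_2−P = (10.5000, -2.0000) → ‖Δ‖ = √114.2500 = 10.6888
L_3: Δ = A_3−P = (10.5000, -5.0000) → ‖Δ‖ = √135.2500 = 11.6297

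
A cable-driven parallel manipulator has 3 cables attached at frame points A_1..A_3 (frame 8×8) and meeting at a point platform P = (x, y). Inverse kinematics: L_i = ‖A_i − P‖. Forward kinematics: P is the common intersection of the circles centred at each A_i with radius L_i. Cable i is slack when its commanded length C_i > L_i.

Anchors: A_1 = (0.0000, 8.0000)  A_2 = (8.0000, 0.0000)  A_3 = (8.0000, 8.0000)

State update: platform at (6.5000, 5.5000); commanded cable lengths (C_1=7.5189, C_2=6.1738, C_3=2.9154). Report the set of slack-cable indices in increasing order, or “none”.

cable 1: L_1 = ‖A_1−P‖ = 6.9642;  C_1 = 7.5189 → slack
cable 2: L_2 = ‖A_2−P‖ = 5.7009;  C_2 = 6.1738 → slack
cable 3: L_3 = ‖A_3−P‖ = 2.9155;  C_3 = 2.9154 → taut

1, 2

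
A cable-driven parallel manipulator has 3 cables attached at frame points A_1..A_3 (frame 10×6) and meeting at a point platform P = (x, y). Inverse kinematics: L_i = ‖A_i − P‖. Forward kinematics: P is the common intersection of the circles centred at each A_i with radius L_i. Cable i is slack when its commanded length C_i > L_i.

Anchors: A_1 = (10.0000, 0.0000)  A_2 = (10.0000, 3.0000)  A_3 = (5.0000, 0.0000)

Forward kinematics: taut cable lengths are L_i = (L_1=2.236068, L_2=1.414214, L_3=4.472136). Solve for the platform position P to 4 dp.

(9.0000, 2.0000)

expand ‖A_i−P‖²=L_i² and subtract eq 1 (c_i ≔ ‖A_i‖²−L_i²)
c_1 = 100.0000+0.0000−5.0000 = 95.0000
eq1−eq2 → [0.0000  -6.0000]·P = -12.0000
eq1−eq3 → [10.0000  0.0000]·P = 90.0000
2×2 solve → P = (9.0000, 2.0000)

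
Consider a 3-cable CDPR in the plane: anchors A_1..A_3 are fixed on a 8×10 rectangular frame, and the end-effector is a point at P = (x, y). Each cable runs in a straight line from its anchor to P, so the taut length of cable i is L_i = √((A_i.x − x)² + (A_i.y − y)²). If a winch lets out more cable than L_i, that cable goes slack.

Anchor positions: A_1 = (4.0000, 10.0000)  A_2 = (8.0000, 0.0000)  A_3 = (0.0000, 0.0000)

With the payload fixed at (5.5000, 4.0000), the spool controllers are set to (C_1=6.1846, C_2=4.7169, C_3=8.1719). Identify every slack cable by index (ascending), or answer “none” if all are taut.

3

i=1: geometric 6.1847 vs commanded 6.1846 ⇒ taut
i=2: geometric 4.7170 vs commanded 4.7169 ⇒ taut
i=3: geometric 6.8007 vs commanded 8.1719 ⇒ slack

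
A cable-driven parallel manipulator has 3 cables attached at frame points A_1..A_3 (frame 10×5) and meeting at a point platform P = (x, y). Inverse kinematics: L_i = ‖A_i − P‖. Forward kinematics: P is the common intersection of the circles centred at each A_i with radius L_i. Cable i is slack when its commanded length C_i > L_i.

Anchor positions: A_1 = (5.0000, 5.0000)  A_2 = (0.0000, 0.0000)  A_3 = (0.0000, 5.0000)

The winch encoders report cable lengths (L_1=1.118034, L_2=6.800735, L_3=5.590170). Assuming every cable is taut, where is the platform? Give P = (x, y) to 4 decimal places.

expand ‖A_i−P‖²=L_i² and subtract eq 1 (q_i ≔ ‖A_i‖²−L_i²)
q_1 = 25.0000+25.0000−1.2500 = 48.7500
eq1−eq2 → [10.0000  10.0000]·P = 95.0000
eq1−eq3 → [10.0000  0.0000]·P = 55.0000
2×2 solve → P = (5.5000, 4.0000)

(5.5000, 4.0000)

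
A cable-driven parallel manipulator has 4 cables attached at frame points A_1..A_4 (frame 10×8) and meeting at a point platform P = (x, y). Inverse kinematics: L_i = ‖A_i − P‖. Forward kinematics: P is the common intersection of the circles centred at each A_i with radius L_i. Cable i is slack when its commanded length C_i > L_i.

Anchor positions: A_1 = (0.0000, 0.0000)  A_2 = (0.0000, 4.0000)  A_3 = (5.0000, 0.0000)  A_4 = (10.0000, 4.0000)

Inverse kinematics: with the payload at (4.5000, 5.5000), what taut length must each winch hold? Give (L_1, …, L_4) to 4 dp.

(7.1063, 4.7434, 5.5227, 5.7009)

L_1 = √((0.0000−4.5000)² + (0.0000−5.5000)²) = 7.1063
L_2 = √((0.0000−4.5000)² + (4.0000−5.5000)²) = 4.7434
L_3 = √((5.0000−4.5000)² + (0.0000−5.5000)²) = 5.5227
L_4 = √((10.0000−4.5000)² + (4.0000−5.5000)²) = 5.7009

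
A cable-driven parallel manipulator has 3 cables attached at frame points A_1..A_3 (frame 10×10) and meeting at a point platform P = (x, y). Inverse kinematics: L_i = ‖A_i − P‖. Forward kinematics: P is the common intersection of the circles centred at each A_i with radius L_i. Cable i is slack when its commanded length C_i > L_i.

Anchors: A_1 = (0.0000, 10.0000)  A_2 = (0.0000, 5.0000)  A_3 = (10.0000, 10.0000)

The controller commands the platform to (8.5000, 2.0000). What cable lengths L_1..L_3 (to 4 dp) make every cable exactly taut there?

L_1 = √((0.0000−8.5000)² + (10.0000−2.0000)²) = 11.6726
L_2 = √((0.0000−8.5000)² + (5.0000−2.0000)²) = 9.0139
L_3 = √((10.0000−8.5000)² + (10.0000−2.0000)²) = 8.1394

(11.6726, 9.0139, 8.1394)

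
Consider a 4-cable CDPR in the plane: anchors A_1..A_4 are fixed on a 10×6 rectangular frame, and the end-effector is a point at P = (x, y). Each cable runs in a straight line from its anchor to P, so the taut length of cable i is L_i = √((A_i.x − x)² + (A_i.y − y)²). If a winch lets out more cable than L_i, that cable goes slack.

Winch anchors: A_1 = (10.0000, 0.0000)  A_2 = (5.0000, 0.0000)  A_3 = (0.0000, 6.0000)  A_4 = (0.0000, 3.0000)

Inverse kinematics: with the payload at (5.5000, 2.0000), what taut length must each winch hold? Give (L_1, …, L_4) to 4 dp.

L_1 = √((10.0000−5.5000)² + (0.0000−2.0000)²) = 4.9244
L_2 = √((5.0000−5.5000)² + (0.0000−2.0000)²) = 2.0616
L_3 = √((0.0000−5.5000)² + (6.0000−2.0000)²) = 6.8007
L_4 = √((0.0000−5.5000)² + (3.0000−2.0000)²) = 5.5902

(4.9244, 2.0616, 6.8007, 5.5902)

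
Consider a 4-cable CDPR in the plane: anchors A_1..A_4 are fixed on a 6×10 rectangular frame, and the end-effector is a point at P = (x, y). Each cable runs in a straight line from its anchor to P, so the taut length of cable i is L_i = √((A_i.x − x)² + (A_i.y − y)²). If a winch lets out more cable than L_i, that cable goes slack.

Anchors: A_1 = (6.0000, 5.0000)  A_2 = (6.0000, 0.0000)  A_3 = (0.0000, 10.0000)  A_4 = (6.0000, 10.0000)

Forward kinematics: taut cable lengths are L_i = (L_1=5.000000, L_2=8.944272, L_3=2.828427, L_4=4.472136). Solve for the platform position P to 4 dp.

expand ‖A_i−P‖²=L_i² and subtract eq 1 (k_i ≔ ‖A_i‖²−L_i²)
k_1 = 36.0000+25.0000−25.0000 = 36.0000
eq1−eq2 → [0.0000  10.0000]·P = 80.0000
eq1−eq3 → [12.0000  -10.0000]·P = -56.0000
eq1−eq4 → [0.0000  -10.0000]·P = -80.0000
2×2 solve → P = (2.0000, 8.0000)
check cable 4: ‖A_4−P‖² = 20.0000 ≈ L_4² = 20.0000 ✓

(2.0000, 8.0000)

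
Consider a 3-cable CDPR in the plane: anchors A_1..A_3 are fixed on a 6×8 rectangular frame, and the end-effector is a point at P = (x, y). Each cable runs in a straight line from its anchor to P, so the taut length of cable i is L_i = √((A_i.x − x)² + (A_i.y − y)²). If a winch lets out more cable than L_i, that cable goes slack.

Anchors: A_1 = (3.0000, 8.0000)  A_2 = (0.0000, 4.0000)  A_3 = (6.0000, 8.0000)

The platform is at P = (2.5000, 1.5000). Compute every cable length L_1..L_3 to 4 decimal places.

(6.5192, 3.5355, 7.3824)

L_1: Δ = A_1−P = (0.5000, 6.5000) → ‖Δ‖ = √42.5000 = 6.5192
L_2: Δ = A_2−P = (-2.5000, 2.5000) → ‖Δ‖ = √12.5000 = 3.5355
L_3: Δ = A_3−P = (3.5000, 6.5000) → ‖Δ‖ = √54.5000 = 7.3824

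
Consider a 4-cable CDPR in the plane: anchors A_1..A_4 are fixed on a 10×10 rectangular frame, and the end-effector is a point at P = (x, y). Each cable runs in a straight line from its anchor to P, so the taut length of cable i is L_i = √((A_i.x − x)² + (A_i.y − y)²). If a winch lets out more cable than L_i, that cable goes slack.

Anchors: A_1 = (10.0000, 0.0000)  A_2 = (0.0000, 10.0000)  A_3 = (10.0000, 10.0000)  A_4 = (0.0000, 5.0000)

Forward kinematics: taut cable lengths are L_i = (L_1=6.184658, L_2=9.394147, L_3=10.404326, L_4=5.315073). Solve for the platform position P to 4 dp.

(4.0000, 1.5000)

circle eqns → linear via eq_j − eq_1; set k_j = A_j·A_j − L_j²
k_1 = 100.0000+0.0000−38.2500 = 61.7500
20.0000·x − 20.0000·y = k_1−k_2 = 50.0000
0.0000·x − 20.0000·y = k_1−k_3 = -30.0000
20.0000·x − 10.0000·y = k_1−k_4 = 65.0000
solve first two rows → x=4.0000, y=1.5000
check cable 4: ‖A_4−P‖² = 28.2500 ≈ L_4² = 28.2500 ✓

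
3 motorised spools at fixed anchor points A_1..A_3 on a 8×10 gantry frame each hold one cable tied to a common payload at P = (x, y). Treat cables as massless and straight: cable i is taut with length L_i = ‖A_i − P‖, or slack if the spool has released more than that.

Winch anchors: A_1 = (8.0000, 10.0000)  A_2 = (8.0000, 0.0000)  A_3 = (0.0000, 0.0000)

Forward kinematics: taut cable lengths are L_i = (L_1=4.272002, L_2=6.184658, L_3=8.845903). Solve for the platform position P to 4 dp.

circle eqns → linear via eq_j − eq_1; set c_j = A_j·A_j − L_j²
c_1 = 64.0000+100.0000−18.2500 = 145.7500
0.0000·x + 20.0000·y = c_1−c_2 = 120.0000
16.0000·x + 20.0000·y = c_1−c_3 = 224.0000
solve first two rows → x=6.5000, y=6.0000

(6.5000, 6.0000)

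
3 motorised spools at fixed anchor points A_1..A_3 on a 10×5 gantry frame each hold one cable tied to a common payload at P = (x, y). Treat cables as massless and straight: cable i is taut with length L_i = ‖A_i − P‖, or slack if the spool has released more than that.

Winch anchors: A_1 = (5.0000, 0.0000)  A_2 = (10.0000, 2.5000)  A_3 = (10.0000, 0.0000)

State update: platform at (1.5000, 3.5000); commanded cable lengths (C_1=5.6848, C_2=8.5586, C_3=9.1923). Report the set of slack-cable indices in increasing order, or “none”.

cable 1: √((3.5000)²+(-3.5000)²)=4.9497, C_1=5.6848: slack
cable 2: √((8.5000)²+(-1.0000)²)=8.5586, C_2=8.5586: taut
cable 3: √((8.5000)²+(-3.5000)²)=9.1924, C_3=9.1923: taut

1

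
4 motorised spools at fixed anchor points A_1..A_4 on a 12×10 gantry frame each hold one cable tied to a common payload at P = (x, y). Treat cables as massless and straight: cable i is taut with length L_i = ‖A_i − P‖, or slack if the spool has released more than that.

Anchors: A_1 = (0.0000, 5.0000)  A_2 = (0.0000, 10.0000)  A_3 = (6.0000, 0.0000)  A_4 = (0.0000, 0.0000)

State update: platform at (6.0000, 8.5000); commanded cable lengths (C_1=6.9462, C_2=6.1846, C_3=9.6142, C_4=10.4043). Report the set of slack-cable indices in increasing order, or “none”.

cable 1: L_1 = ‖A_1−P‖ = 6.9462;  C_1 = 6.9462 → taut
cable 2: L_2 = ‖A_2−P‖ = 6.1847;  C_2 = 6.1846 → taut
cable 3: L_3 = ‖A_3−P‖ = 8.5000;  C_3 = 9.6142 → slack
cable 4: L_4 = ‖A_4−P‖ = 10.4043;  C_4 = 10.4043 → taut

3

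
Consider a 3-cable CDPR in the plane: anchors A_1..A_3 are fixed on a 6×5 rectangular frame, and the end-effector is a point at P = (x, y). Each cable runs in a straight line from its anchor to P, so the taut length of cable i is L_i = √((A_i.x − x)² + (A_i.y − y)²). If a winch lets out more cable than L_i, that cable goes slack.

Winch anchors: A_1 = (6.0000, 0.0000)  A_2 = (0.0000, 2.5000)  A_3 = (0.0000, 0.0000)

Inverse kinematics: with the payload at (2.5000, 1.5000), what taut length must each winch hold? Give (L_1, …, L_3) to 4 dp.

(3.8079, 2.6926, 2.9155)

L_1 = √((6.0000−2.5000)² + (0.0000−1.5000)²) = 3.8079
L_2 = √((0.0000−2.5000)² + (2.5000−1.5000)²) = 2.6926
L_3 = √((0.0000−2.5000)² + (0.0000−1.5000)²) = 2.9155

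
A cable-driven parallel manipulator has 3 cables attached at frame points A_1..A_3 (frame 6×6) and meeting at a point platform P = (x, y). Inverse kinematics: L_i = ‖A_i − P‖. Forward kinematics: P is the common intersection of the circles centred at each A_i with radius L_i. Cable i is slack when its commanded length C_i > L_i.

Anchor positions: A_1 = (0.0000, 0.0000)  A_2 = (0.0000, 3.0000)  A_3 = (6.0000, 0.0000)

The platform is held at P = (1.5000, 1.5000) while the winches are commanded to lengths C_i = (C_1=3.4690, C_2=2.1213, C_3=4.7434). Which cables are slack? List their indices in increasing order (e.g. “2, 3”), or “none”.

1

cable 1: L_1 = ‖A_1−P‖ = 2.1213;  C_1 = 3.4690 → slack
cable 2: L_2 = ‖A_2−P‖ = 2.1213;  C_2 = 2.1213 → taut
cable 3: L_3 = ‖A_3−P‖ = 4.7434;  C_3 = 4.7434 → taut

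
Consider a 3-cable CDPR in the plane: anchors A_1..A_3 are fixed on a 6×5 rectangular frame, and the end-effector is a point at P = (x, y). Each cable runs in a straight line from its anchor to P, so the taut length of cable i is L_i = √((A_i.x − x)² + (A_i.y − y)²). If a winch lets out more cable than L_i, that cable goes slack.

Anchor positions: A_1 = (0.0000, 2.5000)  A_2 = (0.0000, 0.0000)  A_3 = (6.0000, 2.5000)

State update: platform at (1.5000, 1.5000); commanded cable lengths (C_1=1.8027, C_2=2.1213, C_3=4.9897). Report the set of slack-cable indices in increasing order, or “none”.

cable 1: L_1 = ‖A_1−P‖ = 1.8028;  C_1 = 1.8027 → taut
cable 2: L_2 = ‖A_2−P‖ = 2.1213;  C_2 = 2.1213 → taut
cable 3: L_3 = ‖A_3−P‖ = 4.6098;  C_3 = 4.9897 → slack

3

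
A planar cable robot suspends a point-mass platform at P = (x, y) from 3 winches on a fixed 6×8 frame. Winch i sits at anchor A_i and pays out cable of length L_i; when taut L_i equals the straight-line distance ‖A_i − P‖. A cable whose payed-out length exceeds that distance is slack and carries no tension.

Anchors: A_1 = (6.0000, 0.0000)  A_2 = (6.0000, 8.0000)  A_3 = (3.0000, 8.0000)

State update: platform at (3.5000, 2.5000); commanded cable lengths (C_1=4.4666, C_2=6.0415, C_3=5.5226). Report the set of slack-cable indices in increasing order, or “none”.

1

cable 1: L_1 = ‖A_1−P‖ = 3.5355;  C_1 = 4.4666 → slack
cable 2: L_2 = ‖A_2−P‖ = 6.0415;  C_2 = 6.0415 → taut
cable 3: L_3 = ‖A_3−P‖ = 5.5227;  C_3 = 5.5226 → taut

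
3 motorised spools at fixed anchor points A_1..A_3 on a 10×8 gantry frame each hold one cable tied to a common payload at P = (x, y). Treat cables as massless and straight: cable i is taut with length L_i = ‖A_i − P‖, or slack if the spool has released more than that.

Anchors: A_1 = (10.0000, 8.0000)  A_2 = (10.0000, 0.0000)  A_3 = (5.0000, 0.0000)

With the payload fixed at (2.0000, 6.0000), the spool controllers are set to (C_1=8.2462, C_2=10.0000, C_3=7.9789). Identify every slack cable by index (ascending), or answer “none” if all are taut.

3

i=1: geometric 8.2462 vs commanded 8.2462 ⇒ taut
i=2: geometric 10.0000 vs commanded 10.0000 ⇒ taut
i=3: geometric 6.7082 vs commanded 7.9789 ⇒ slack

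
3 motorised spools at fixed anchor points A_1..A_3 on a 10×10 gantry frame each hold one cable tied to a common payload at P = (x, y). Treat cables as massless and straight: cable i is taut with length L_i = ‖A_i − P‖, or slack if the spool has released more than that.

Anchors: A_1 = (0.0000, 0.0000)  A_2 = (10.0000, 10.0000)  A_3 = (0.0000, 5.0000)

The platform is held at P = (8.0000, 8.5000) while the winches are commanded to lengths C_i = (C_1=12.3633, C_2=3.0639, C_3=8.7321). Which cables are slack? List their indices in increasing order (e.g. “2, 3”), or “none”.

i=1: geometric 11.6726 vs commanded 12.3633 ⇒ slack
i=2: geometric 2.5000 vs commanded 3.0639 ⇒ slack
i=3: geometric 8.7321 vs commanded 8.7321 ⇒ taut

1, 2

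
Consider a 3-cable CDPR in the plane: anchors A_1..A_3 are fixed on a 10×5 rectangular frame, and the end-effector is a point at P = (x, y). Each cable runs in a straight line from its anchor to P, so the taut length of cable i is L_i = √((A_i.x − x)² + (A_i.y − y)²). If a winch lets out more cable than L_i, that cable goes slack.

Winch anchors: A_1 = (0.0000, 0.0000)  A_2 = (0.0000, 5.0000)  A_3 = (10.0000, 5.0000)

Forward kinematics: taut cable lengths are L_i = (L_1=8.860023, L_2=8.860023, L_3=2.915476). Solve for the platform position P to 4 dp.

(8.5000, 2.5000)

each cable: (A_i−P)·(A_i−P) = L_i²; let c_i = ‖A_i‖²−L_i²
c_1 = 0.0000+0.0000−78.5000 = -78.5000
row 1: 0.0000x − 10.0000y = -25.0000  (c_2=-53.5000)
row 2: -20.0000x − 10.0000y = -195.0000  (c_3=116.5000)
Cramer on rows 1–2 → x = 8.5000, y = 2.5000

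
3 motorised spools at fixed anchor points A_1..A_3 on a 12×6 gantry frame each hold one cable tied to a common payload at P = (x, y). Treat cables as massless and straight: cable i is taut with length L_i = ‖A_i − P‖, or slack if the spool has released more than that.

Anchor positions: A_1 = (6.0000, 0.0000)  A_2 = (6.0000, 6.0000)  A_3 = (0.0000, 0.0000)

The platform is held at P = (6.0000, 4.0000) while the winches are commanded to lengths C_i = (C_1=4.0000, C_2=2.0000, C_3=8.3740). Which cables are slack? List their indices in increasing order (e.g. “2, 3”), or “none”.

3

cable 1: √((0.0000)²+(-4.0000)²)=4.0000, C_1=4.0000: taut
cable 2: √((0.0000)²+(2.0000)²)=2.0000, C_2=2.0000: taut
cable 3: √((-6.0000)²+(-4.0000)²)=7.2111, C_3=8.3740: slack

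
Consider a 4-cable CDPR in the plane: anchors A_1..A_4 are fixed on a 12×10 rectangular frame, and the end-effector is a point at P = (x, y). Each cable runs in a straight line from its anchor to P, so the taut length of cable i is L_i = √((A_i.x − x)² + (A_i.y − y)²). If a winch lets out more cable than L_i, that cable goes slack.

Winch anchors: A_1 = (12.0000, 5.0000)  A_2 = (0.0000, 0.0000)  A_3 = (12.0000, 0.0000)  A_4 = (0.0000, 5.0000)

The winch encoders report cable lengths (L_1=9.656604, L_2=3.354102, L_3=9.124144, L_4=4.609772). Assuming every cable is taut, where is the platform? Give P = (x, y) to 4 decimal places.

circle eqns → linear via eq_j − eq_1; set c_j = A_j·A_j − L_j²
c_1 = 144.0000+25.0000−93.2500 = 75.7500
24.0000·x + 10.0000·y = c_1−c_2 = 87.0000
0.0000·x + 10.0000·y = c_1−c_3 = 15.0000
24.0000·x + 0.0000·y = c_1−c_4 = 72.0000
solve first two rows → x=3.0000, y=1.5000
check cable 4: ‖A_4−P‖² = 21.2500 ≈ L_4² = 21.2500 ✓

(3.0000, 1.5000)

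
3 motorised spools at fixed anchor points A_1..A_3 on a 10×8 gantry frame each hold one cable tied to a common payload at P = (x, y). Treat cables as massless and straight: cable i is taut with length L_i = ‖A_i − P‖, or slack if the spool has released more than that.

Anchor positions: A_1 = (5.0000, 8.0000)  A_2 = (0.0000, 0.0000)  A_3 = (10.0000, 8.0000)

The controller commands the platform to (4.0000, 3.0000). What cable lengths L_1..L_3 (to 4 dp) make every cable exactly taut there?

(5.0990, 5.0000, 7.8102)

L_1: Δ = A_1−P = (1.0000, 5.0000) → ‖Δ‖ = √26.0000 = 5.0990
L_2: Δ = A_2−P = (-4.0000, -3.0000) → ‖Δ‖ = √25.0000 = 5.0000
L_3: Δ = A_3−P = (6.0000, 5.0000) → ‖Δ‖ = √61.0000 = 7.8102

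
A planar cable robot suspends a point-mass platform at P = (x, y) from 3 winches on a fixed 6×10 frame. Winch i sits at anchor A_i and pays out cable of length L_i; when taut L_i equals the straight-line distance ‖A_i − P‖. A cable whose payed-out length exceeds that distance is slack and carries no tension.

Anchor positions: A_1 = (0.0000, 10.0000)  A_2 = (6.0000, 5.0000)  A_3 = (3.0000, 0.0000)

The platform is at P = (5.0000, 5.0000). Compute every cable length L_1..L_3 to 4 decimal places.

L_1: Δ = A_1−P = (-5.0000, 5.0000) → ‖Δ‖ = √50.0000 = 7.0711
L_2: Δ = A_2−P = (1.0000, 0.0000) → ‖Δ‖ = √1.0000 = 1.0000
L_3: Δ = A_3−P = (-2.0000, -5.0000) → ‖Δ‖ = √29.0000 = 5.3852

(7.0711, 1.0000, 5.3852)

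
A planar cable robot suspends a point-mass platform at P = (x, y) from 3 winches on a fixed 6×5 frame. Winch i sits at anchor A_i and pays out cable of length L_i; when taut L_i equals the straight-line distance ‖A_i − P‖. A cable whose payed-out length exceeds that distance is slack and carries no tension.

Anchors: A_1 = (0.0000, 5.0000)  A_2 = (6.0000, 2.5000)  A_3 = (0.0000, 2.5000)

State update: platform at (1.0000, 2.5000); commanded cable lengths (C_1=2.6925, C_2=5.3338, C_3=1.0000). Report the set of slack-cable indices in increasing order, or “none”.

cable 1: √((-1.0000)²+(2.5000)²)=2.6926, C_1=2.6925: taut
cable 2: √((5.0000)²+(0.0000)²)=5.0000, C_2=5.3338: slack
cable 3: √((-1.0000)²+(0.0000)²)=1.0000, C_3=1.0000: taut

2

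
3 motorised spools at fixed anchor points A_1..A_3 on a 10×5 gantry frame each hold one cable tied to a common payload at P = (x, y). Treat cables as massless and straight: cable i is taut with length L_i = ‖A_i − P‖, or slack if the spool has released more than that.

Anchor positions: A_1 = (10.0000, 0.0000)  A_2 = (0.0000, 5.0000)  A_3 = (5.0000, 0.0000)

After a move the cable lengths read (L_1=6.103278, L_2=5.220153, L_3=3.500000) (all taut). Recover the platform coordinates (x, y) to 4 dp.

each cable: (A_i−P)·(A_i−P) = L_i²; let c_i = ‖A_i‖²−L_i²
c_1 = 100.0000+0.0000−37.2500 = 62.7500
row 1: 20.0000x − 10.0000y = 65.0000  (c_2=-2.2500)
row 2: 10.0000x + 0.0000y = 50.0000  (c_3=12.7500)
Cramer on rows 1–2 → x = 5.0000, y = 3.5000

(5.0000, 3.5000)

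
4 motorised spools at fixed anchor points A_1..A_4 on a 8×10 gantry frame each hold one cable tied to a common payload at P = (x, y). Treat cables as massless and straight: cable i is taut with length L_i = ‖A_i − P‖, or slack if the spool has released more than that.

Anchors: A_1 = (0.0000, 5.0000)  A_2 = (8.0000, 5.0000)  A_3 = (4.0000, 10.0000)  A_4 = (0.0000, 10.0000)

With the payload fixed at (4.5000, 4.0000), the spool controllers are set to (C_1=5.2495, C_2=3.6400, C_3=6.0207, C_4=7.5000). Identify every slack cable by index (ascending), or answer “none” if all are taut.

1

cable 1: √((-4.5000)²+(1.0000)²)=4.6098, C_1=5.2495: slack
cable 2: √((3.5000)²+(1.0000)²)=3.6401, C_2=3.6400: taut
cable 3: √((-0.5000)²+(6.0000)²)=6.0208, C_3=6.0207: taut
cable 4: √((-4.5000)²+(6.0000)²)=7.5000, C_4=7.5000: taut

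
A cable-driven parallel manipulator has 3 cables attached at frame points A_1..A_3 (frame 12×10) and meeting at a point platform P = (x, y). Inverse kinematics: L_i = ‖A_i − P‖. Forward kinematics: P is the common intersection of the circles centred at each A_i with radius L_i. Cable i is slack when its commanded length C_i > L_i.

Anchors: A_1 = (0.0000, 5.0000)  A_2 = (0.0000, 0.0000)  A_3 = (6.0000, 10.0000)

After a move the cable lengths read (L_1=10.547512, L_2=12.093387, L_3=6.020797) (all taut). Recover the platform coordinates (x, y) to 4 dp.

each cable: (A_i−P)·(A_i−P) = L_i²; let q_i = ‖A_i‖²−L_i²
q_1 = 0.0000+25.0000−111.2500 = -86.2500
row 1: 0.0000x + 10.0000y = 60.0000  (q_2=-146.2500)
row 2: -12.0000x − 10.0000y = -186.0000  (q_3=99.7500)
Cramer on rows 1–2 → x = 10.5000, y = 6.0000

(10.5000, 6.0000)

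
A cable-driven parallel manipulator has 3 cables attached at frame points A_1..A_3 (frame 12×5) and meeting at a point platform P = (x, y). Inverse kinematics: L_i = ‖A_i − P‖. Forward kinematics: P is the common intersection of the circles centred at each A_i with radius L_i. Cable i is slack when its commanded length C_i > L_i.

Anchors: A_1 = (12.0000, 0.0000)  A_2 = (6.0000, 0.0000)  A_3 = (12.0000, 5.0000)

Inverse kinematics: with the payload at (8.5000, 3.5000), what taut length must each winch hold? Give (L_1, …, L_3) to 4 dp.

(4.9497, 4.3012, 3.8079)

L_1 = √((12.0000−8.5000)² + (0.0000−3.5000)²) = 4.9497
L_2 = √((6.0000−8.5000)² + (0.0000−3.5000)²) = 4.3012
L_3 = √((12.0000−8.5000)² + (5.0000−3.5000)²) = 3.8079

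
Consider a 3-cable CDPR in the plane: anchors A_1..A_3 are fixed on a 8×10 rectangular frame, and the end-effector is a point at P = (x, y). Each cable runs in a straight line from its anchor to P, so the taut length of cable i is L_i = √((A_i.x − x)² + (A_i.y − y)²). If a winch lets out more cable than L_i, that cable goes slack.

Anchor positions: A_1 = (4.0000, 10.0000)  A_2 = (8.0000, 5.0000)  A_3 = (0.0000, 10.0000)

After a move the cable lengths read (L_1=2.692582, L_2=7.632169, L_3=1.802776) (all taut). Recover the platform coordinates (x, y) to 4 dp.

each cable: (A_i−P)·(A_i−P) = L_i²; let q_i = ‖A_i‖²−L_i²
q_1 = 16.0000+100.0000−7.2500 = 108.7500
row 1: -8.0000x + 10.0000y = 78.0000  (q_2=30.7500)
row 2: 8.0000x + 0.0000y = 12.0000  (q_3=96.7500)
Cramer on rows 1–2 → x = 1.5000, y = 9.0000

(1.5000, 9.0000)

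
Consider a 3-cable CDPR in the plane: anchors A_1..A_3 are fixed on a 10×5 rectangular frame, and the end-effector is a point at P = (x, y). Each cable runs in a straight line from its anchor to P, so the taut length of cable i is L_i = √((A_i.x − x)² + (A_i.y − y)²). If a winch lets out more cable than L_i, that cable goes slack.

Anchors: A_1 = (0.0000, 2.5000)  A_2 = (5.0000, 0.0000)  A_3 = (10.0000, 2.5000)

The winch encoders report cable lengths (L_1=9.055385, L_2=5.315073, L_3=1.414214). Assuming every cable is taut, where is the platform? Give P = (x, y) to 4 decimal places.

(9.0000, 3.5000)

circle eqns → linear via eq_j − eq_1; set c_j = A_j·A_j − L_j²
c_1 = 0.0000+6.2500−82.0000 = -75.7500
-10.0000·x + 5.0000·y = c_1−c_2 = -72.5000
-20.0000·x + 0.0000·y = c_1−c_3 = -180.0000
solve first two rows → x=9.0000, y=3.5000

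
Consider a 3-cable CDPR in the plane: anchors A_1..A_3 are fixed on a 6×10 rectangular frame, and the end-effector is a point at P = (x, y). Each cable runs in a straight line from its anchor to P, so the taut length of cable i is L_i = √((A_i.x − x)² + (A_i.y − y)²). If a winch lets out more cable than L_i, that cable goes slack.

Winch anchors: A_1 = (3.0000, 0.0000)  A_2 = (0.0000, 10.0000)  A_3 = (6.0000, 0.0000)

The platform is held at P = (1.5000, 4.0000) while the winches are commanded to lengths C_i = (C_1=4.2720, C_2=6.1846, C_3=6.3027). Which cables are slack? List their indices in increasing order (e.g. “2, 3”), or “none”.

3

i=1: geometric 4.2720 vs commanded 4.2720 ⇒ taut
i=2: geometric 6.1847 vs commanded 6.1846 ⇒ taut
i=3: geometric 6.0208 vs commanded 6.3027 ⇒ slack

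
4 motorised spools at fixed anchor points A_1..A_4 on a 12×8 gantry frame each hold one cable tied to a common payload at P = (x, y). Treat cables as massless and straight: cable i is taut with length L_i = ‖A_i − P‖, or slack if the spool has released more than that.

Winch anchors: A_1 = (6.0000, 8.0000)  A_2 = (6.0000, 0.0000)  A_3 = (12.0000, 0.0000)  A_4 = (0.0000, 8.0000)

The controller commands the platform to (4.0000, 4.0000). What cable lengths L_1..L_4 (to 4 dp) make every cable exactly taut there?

L_1: Δ = A_1−P = (2.0000, 4.0000) → ‖Δ‖ = √20.0000 = 4.4721
L_2: Δ = A_2−P = (2.0000, -4.0000) → ‖Δ‖ = √20.0000 = 4.4721
L_3: Δ = A_3−P = (8.0000, -4.0000) → ‖Δ‖ = √80.0000 = 8.9443
L_4: Δ = A_4−P = (-4.0000, 4.0000) → ‖Δ‖ = √32.0000 = 5.6569

(4.4721, 4.4721, 8.9443, 5.6569)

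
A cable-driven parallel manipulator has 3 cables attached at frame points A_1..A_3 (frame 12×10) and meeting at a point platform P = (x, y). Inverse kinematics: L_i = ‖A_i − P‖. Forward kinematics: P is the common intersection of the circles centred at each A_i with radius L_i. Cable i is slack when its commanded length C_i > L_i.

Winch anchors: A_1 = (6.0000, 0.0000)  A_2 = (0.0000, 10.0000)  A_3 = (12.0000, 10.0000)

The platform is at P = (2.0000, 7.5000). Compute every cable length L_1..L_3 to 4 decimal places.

L_1 = √((6.0000−2.0000)² + (0.0000−7.5000)²) = 8.5000
L_2 = √((0.0000−2.0000)² + (10.0000−7.5000)²) = 3.2016
L_3 = √((12.0000−2.0000)² + (10.0000−7.5000)²) = 10.3078

(8.5000, 3.2016, 10.3078)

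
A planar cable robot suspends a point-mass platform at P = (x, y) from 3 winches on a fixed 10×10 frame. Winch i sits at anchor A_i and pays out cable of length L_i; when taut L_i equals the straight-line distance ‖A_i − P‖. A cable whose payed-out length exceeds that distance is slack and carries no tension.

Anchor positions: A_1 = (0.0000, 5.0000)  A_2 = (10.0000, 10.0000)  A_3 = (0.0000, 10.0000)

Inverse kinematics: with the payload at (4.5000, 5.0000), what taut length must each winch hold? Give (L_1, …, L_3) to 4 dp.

(4.5000, 7.4330, 6.7268)

cable 1: Δx=-4.5000, Δy=0.0000; L_1 = √(Δx²+Δy²) = 4.5000
cable 2: Δx=5.5000, Δy=5.0000; L_2 = √(Δx²+Δy²) = 7.4330
cable 3: Δx=-4.5000, Δy=5.0000; L_3 = √(Δx²+Δy²) = 6.7268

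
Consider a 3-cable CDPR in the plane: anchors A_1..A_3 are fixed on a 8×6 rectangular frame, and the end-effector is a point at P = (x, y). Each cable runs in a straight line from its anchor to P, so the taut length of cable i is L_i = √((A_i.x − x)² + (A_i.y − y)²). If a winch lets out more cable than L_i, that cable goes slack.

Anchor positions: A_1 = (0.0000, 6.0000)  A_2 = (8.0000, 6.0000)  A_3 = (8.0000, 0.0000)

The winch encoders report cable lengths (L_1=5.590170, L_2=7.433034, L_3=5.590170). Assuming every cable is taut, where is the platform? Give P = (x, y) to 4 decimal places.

each cable: (A_i−P)·(A_i−P) = L_i²; let q_i = ‖A_i‖²−L_i²
q_1 = 0.0000+36.0000−31.2500 = 4.7500
row 1: -16.0000x + 0.0000y = -40.0000  (q_2=44.7500)
row 2: -16.0000x + 12.0000y = -28.0000  (q_3=32.7500)
Cramer on rows 1–2 → x = 2.5000, y = 1.0000

(2.5000, 1.0000)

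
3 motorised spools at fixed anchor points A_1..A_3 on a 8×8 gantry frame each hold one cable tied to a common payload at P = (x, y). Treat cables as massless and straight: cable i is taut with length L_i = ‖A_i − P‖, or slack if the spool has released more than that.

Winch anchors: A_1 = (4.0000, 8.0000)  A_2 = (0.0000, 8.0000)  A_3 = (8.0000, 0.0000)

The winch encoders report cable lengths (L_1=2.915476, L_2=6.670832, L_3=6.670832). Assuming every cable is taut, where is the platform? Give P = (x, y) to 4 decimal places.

(6.5000, 6.5000)

each cable: (A_i−P)·(A_i−P) = L_i²; let c_i = ‖A_i‖²−L_i²
c_1 = 16.0000+64.0000−8.5000 = 71.5000
row 1: 8.0000x + 0.0000y = 52.0000  (c_2=19.5000)
row 2: -8.0000x + 16.0000y = 52.0000  (c_3=19.5000)
Cramer on rows 1–2 → x = 6.5000, y = 6.5000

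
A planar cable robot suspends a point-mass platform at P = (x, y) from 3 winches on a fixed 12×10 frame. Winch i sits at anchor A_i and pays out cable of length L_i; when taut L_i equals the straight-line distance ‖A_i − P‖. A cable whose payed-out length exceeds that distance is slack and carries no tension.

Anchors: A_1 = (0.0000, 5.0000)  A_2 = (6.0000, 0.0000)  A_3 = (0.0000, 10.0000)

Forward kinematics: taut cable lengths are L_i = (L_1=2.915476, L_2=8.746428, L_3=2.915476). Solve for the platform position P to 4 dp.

each cable: (A_i−P)·(A_i−P) = L_i²; let c_i = ‖A_i‖²−L_i²
c_1 = 0.0000+25.0000−8.5000 = 16.5000
row 1: -12.0000x + 10.0000y = 57.0000  (c_2=-40.5000)
row 2: 0.0000x − 10.0000y = -75.0000  (c_3=91.5000)
Cramer on rows 1–2 → x = 1.5000, y = 7.5000

(1.5000, 7.5000)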